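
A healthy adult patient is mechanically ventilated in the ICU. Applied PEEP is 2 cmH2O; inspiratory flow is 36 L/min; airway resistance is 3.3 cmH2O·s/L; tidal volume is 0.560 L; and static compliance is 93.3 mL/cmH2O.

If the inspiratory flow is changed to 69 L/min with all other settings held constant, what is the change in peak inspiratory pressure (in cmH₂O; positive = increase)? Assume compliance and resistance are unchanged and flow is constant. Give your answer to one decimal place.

Flow: 36 L/min ÷ 60 = 0.6 L/s.
New flow: 69 L/min ÷ 60 = 1.15 L/s.
PIP = Vt/C + R·V̇ + PEEP (constant-flow equation of motion).
Only the resistive term changes: ΔPIP = R × ΔV̇ = 3.3 × (1.15 − 0.6) = 3.3 × 0.55 = 1.815 cmH2O.

1.8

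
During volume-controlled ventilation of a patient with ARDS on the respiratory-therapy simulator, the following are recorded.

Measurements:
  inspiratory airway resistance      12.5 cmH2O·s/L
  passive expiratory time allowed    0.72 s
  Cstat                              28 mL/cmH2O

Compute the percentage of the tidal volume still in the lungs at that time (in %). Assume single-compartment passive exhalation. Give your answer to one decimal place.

τ = R × C = 12.5 × 28 mL/cmH2O = 12.5 × 0.028 L/cmH2O = 0.35 s.
Passive exhalation: V(t)/V₀ = e^(−t/τ) = e^(−0.72/0.35) = 0.1278.
Fraction remaining = 0.1278 → 12.78%.

12.8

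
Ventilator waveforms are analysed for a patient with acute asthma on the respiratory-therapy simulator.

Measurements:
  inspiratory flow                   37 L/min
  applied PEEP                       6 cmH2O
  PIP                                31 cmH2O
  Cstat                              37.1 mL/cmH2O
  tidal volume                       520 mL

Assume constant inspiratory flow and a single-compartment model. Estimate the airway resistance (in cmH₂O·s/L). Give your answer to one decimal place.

17.8

Flow: 37 L/min ÷ 60 = 0.6167 L/s.
Equation of motion (constant flow): PIP = Vt/C + R·V̇ + PEEP.
R·V̇ = PIP − Vt/C − PEEP = 31 − 520/37.1 − 6 = 31 − 14.016 − 6 = 10.984 cmH2O.
R = 10.984 / 0.6167 = 17.811 cmH2O·s/L.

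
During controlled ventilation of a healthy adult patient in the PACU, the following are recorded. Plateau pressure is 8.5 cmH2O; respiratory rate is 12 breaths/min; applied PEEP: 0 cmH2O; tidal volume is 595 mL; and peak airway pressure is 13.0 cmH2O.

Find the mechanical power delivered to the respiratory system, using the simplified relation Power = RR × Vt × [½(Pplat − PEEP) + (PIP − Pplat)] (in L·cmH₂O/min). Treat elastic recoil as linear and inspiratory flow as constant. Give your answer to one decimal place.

Per-breath work = Vt × [½(Pplat−PEEP) + (PIP−Pplat)] = 0.595 × [0.5×8.5 + 4.5] = 0.595 × 8.75 = 5.206 L·cmH2O.
Power = 12 × 5.206 = 62.472 L·cmH2O/min.

62.5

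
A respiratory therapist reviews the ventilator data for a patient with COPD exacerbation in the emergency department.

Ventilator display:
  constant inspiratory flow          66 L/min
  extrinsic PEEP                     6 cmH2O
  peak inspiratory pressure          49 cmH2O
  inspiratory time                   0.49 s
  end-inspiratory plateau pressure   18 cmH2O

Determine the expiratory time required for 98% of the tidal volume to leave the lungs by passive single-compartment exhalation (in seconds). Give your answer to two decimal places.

Flow: 66 L/min ÷ 60 = 1.1 L/s.
Vt = flow × Ti = 1.1 L/s × 0.49 s × 1000 mL/L = 539.0 mL.
R = (PIP − Pplat)/V̇ = (49 − 18) / 1.1 = 31.0/1.1 = 28.182 cmH2O·s/L.
C = Vt/(Pplat − PEEP) = 539.0 / (18 − 6) = 539.0/12.0 = 44.917 mL/cmH2O.
τ = R × C = 28.182 × 0.04492 L/cmH2O = 1.266 s.
t = −τ·ln(1 − 0.98) = −1.266·ln(0.02) = 4.953 s.

4.95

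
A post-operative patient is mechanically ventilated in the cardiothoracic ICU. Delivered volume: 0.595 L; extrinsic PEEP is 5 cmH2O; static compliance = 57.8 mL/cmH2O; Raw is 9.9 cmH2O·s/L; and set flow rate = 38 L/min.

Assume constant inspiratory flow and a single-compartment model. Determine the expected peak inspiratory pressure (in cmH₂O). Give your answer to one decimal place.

Flow: 38 L/min ÷ 60 = 0.6333 L/s.
Equation of motion (constant flow): PIP = Vt/C + R·V̇ + PEEP.
PIP = 595/57.8 + 9.9×0.6333 + 5 = 10.294 + 6.27 + 5 = 21.564 cmH2O.

21.6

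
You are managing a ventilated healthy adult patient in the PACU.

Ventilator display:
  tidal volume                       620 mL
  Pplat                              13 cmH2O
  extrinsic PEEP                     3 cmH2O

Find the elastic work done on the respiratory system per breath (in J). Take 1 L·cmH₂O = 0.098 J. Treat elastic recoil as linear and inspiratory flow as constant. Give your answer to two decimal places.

0.30

Elastic work ≈ ½ × (Pplat − PEEP) × Vt = 0.5 × (13 − 3) × 0.620 L = 0.5 × 10.0 × 0.620 = 3.1 L·cmH2O.
× 0.098 J/(L·cmH2O) → 0.3038 J.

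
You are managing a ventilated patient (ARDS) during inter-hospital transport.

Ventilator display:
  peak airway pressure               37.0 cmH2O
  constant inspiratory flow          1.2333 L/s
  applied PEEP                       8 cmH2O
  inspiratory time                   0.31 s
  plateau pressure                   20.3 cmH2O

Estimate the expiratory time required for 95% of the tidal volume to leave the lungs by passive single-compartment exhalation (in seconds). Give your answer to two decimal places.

1.26

Vt = flow × Ti = 1.2333 L/s × 0.31 s × 1000 mL/L = 382.32 mL.
R = (PIP − Pplat)/V̇ = (37.0 − 20.3) / 1.2333 = 16.7/1.2333 = 13.541 cmH2O·s/L.
C = Vt/(Pplat − PEEP) = 382.32 / (20.3 − 8) = 382.32/12.3 = 31.083 mL/cmH2O.
τ = R × C = 13.541 × 0.03108 L/cmH2O = 0.4209 s.
t = −τ·ln(1 − 0.95) = −0.4209·ln(0.05) = 1.261 s.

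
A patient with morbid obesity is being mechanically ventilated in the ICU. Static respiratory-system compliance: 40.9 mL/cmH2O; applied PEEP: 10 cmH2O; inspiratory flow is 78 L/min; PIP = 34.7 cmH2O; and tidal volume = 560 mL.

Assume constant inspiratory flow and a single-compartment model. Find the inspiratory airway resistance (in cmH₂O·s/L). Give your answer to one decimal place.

Flow: 78 L/min ÷ 60 = 1.3 L/s.
Equation of motion (constant flow): PIP = Vt/C + R·V̇ + PEEP.
R·V̇ = PIP − Vt/C − PEEP = 34.7 − 560/40.9 − 10 = 34.7 − 13.692 − 10 = 11.008 cmH2O.
R = 11.008 / 1.3 = 8.468 cmH2O·s/L.

8.5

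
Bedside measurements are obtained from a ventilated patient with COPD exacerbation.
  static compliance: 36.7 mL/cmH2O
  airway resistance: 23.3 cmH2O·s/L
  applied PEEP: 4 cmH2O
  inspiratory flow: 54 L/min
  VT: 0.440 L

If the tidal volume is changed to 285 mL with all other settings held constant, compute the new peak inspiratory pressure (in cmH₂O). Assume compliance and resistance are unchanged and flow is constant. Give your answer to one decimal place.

32.7

Flow: 54 L/min ÷ 60 = 0.9 L/s.
PIP = Vt/C + R·V̇ + PEEP (constant-flow equation of motion).
Only the elastic term changes: ΔPIP = ΔVt / C = (285 − 440) / 36.7 = -4.223 cmH2O.
Original PIP = 440/36.7 + 23.3×0.9 + 4 = 36.959 cmH2O; new PIP = 36.959 + (-4.223) = 32.736 cmH2O.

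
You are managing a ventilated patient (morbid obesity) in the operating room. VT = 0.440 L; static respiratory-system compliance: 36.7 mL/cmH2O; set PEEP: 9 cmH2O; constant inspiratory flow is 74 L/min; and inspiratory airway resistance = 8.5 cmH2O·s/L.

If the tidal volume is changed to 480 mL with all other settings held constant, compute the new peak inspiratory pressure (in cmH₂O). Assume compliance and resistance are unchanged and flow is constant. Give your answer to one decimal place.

Flow: 74 L/min ÷ 60 = 1.2333 L/s.
PIP = Vt/C + R·V̇ + PEEP (constant-flow equation of motion).
Only the elastic term changes: ΔPIP = ΔVt / C = (480 − 440) / 36.7 = 1.09 cmH2O.
Original PIP = 440/36.7 + 8.5×1.2333 + 9 = 31.472 cmH2O; new PIP = 31.472 + (1.09) = 32.562 cmH2O.

32.6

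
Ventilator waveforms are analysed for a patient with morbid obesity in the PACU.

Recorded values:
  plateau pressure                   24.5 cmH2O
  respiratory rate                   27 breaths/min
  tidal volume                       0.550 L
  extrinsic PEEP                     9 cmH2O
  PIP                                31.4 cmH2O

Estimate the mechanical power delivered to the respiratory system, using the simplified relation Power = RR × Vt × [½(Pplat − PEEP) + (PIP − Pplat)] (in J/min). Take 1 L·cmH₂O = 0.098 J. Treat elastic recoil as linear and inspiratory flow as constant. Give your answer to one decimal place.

21.3

Per-breath work = Vt × [½(Pplat−PEEP) + (PIP−Pplat)] = 0.550 × [0.5×15.5 + 6.9] = 0.550 × 14.65 = 8.058 L·cmH2O.
Power = 27 × 8.058 = 217.57 L·cmH2O/min.
× 0.098 J/(L·cmH2O) → 21.322 J/min.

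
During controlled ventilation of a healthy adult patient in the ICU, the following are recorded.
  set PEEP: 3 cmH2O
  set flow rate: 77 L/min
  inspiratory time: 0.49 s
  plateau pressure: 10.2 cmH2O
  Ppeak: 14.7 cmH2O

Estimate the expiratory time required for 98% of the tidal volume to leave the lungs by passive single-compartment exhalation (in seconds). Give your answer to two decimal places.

Flow: 77 L/min ÷ 60 = 1.2833 L/s.
Vt = flow × Ti = 1.2833 L/s × 0.49 s × 1000 mL/L = 628.82 mL.
R = (PIP − Pplat)/V̇ = (14.7 − 10.2) / 1.2833 = 4.5/1.2833 = 3.507 cmH2O·s/L.
C = Vt/(Pplat − PEEP) = 628.82 / (10.2 − 3) = 628.82/7.2 = 87.336 mL/cmH2O.
τ = R × C = 3.507 × 0.08734 L/cmH2O = 0.3063 s.
t = −τ·ln(1 − 0.98) = −0.3063·ln(0.02) = 1.198 s.

1.20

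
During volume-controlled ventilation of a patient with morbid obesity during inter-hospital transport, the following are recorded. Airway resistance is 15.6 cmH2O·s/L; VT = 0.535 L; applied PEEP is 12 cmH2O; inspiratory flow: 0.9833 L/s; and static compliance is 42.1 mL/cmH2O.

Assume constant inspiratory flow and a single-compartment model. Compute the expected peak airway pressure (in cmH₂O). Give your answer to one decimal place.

40.0

Equation of motion (constant flow): PIP = Vt/C + R·V̇ + PEEP.
PIP = 535/42.1 + 15.6×0.9833 + 12 = 12.708 + 15.339 + 12 = 40.047 cmH2O.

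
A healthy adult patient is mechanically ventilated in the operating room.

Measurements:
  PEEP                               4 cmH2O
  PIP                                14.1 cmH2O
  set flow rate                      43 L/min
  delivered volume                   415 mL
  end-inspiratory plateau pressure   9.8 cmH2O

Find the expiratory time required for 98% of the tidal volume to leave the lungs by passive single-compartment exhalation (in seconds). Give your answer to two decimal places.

1.68

Flow: 43 L/min ÷ 60 = 0.7167 L/s.
R = (PIP − Pplat)/V̇ = (14.1 − 9.8) / 0.7167 = 4.3/0.7167 = 6.0 cmH2O·s/L.
C = Vt/(Pplat − PEEP) = 415.0 / (9.8 − 4) = 415.0/5.8 = 71.552 mL/cmH2O.
τ = R × C = 6.0 × 0.07155 L/cmH2O = 0.4293 s.
t = −τ·ln(1 − 0.98) = −0.4293·ln(0.02) = 1.679 s.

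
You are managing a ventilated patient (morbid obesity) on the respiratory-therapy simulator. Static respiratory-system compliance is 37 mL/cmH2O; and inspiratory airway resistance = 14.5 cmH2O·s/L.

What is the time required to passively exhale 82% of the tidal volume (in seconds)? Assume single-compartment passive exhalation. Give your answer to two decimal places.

τ = R × C = 14.5 × 37 mL/cmH2O = 14.5 × 0.037 L/cmH2O = 0.5365 s.
Exhaled fraction f = 1 − e^(−t/τ) → t = −τ·ln(1 − f) = −0.5365·ln(0.18) = 0.92 s.

0.92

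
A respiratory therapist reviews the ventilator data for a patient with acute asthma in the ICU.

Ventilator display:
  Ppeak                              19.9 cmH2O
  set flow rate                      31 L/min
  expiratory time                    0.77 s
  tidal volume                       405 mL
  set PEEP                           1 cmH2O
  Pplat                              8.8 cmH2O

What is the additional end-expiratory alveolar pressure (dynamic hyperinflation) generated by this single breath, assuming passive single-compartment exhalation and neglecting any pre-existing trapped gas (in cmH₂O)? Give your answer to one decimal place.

3.9

Flow: 31 L/min ÷ 60 = 0.5167 L/s.
R = (PIP − Pplat)/V̇ = (19.9 − 8.8) / 0.5167 = 11.1/0.5167 = 21.482 cmH2O·s/L.
C = Vt/(Pplat − PEEP) = 405.0 / (8.8 − 1) = 405.0/7.8 = 51.923 mL/cmH2O.
τ = R × C = 21.482 × 0.05192 L/cmH2O = 1.115 s.
Fraction remaining = e^(−Te/τ) = e^(−0.77/1.115) = 0.5013; trapped volume = 405.0 × 0.5013 = 203.03 mL.
Additional alveolar pressure from trapping ≈ V_trapped / C = 203.03 / 51.923 = 3.91 cmH2O.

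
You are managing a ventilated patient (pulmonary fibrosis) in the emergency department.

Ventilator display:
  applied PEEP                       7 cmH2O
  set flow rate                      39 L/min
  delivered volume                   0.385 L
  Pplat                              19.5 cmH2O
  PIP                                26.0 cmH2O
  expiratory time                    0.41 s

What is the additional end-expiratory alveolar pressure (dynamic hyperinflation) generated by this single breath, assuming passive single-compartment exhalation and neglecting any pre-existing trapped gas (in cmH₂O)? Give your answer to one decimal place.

3.3

Flow: 39 L/min ÷ 60 = 0.65 L/s.
R = (PIP − Pplat)/V̇ = (26.0 − 19.5) / 0.65 = 6.5/0.65 = 10.0 cmH2O·s/L.
C = Vt/(Pplat − PEEP) = 385.0 / (19.5 − 7) = 385.0/12.5 = 30.8 mL/cmH2O.
τ = R × C = 10.0 × 0.0308 L/cmH2O = 0.308 s.
Fraction remaining = e^(−Te/τ) = e^(−0.41/0.308) = 0.2642; trapped volume = 385.0 × 0.2642 = 101.72 mL.
Additional alveolar pressure from trapping ≈ V_trapped / C = 101.72 / 30.8 = 3.303 cmH2O.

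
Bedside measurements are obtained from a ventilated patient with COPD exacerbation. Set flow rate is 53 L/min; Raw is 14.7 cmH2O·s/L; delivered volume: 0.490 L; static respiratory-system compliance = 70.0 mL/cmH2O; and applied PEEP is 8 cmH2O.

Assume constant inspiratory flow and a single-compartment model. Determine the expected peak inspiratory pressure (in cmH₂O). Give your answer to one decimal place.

28.0

Flow: 53 L/min ÷ 60 = 0.8833 L/s.
Equation of motion (constant flow): PIP = Vt/C + R·V̇ + PEEP.
PIP = 490/70.0 + 14.7×0.8833 + 8 = 7.0 + 12.985 + 8 = 27.985 cmH2O.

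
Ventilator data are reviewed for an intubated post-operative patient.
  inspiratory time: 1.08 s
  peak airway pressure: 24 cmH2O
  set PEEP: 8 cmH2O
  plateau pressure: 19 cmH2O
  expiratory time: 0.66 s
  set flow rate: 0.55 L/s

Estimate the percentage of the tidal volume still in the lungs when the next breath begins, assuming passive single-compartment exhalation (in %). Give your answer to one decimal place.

26.1

Vt = flow × Ti = 0.55 L/s × 1.08 s × 1000 mL/L = 594.0 mL.
R = (PIP − Pplat)/V̇ = (24 − 19) / 0.55 = 5.0/0.55 = 9.091 cmH2O·s/L.
C = Vt/(Pplat − PEEP) = 594.0 / (19 − 8) = 594.0/11.0 = 54.0 mL/cmH2O.
τ = R × C = 9.091 × 0.054 L/cmH2O = 0.4909 s.
Fraction remaining at end-expiration = e^(−Te/τ) = e^(−0.66/0.4909) = 0.2607 → 26.07%.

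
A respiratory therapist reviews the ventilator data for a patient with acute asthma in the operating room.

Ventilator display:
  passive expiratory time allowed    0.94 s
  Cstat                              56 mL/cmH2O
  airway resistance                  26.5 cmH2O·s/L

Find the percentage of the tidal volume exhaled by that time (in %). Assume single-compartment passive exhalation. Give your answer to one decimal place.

τ = R × C = 26.5 × 56 mL/cmH2O = 26.5 × 0.056 L/cmH2O = 1.484 s.
Passive exhalation: V(t)/V₀ = e^(−t/τ) = e^(−0.94/1.484) = 0.5308.
Fraction exhaled = 1 − 0.5308 = 0.4692 → 46.92%.

46.9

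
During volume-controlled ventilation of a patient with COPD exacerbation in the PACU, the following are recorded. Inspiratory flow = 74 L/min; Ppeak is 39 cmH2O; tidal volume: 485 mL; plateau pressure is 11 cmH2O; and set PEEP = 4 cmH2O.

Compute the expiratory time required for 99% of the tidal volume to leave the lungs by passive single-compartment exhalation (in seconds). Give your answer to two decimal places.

7.24

Flow: 74 L/min ÷ 60 = 1.2333 L/s.
R = (PIP − Pplat)/V̇ = (39 − 11) / 1.2333 = 28.0/1.2333 = 22.703 cmH2O·s/L.
C = Vt/(Pplat − PEEP) = 485.0 / (11 − 4) = 485.0/7.0 = 69.286 mL/cmH2O.
τ = R × C = 22.703 × 0.06929 L/cmH2O = 1.573 s.
t = −τ·ln(1 − 0.99) = −1.573·ln(0.01) = 7.244 s.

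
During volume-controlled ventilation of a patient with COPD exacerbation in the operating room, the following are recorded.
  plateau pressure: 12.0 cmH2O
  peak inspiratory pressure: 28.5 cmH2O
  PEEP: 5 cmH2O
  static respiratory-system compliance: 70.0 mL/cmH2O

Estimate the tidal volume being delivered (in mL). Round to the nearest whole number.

490

Vt = Cstat × (Pplat − PEEP) = 70.0 × (12.0 − 5) = 70.0 × 7.0 = 490.0 mL.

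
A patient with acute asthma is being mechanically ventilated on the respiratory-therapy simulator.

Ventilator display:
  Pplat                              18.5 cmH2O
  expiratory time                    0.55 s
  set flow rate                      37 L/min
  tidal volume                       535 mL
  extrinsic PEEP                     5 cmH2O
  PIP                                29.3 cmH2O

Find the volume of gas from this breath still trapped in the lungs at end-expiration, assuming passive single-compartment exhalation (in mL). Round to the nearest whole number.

Flow: 37 L/min ÷ 60 = 0.6167 L/s.
R = (PIP − Pplat)/V̇ = (29.3 − 18.5) / 0.6167 = 10.8/0.6167 = 17.513 cmH2O·s/L.
C = Vt/(Pplat − PEEP) = 535.0 / (18.5 − 5) = 535.0/13.5 = 39.63 mL/cmH2O.
τ = R × C = 17.513 × 0.03963 L/cmH2O = 0.694 s.
Fraction remaining = e^(−Te/τ) = e^(−0.55/0.694) = 0.4527.
Trapped volume = 535.0 × 0.4527 = 242.19 mL.

242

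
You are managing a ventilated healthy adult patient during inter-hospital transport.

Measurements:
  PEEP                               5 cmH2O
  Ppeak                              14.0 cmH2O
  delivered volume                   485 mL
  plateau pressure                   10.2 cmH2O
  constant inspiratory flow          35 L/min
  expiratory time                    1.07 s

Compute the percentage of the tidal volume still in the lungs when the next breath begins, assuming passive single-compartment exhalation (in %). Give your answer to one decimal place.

17.2

Flow: 35 L/min ÷ 60 = 0.5833 L/s.
R = (PIP − Pplat)/V̇ = (14.0 − 10.2) / 0.5833 = 3.8/0.5833 = 6.515 cmH2O·s/L.
C = Vt/(Pplat − PEEP) = 485.0 / (10.2 − 5) = 485.0/5.2 = 93.269 mL/cmH2O.
τ = R × C = 6.515 × 0.09327 L/cmH2O = 0.6077 s.
Fraction remaining at end-expiration = e^(−Te/τ) = e^(−1.07/0.6077) = 0.1719 → 17.19%.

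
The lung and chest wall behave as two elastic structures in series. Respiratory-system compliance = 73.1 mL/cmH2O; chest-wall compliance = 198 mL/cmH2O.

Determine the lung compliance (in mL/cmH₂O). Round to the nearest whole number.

1/CL = 1/Crs − 1/Ccw.
1/CL = 1/73.1 − 1/198 = 0.008629.
CL = 115.89 mL/cmH2O.

116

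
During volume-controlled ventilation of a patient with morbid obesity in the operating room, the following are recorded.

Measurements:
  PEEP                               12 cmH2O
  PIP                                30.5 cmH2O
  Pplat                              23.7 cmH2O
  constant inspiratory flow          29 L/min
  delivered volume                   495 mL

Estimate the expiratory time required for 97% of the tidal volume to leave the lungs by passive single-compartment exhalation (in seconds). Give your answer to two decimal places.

Flow: 29 L/min ÷ 60 = 0.4833 L/s.
R = (PIP − Pplat)/V̇ = (30.5 − 23.7) / 0.4833 = 6.8/0.4833 = 14.07 cmH2O·s/L.
C = Vt/(Pplat − PEEP) = 495.0 / (23.7 − 12) = 495.0/11.7 = 42.308 mL/cmH2O.
τ = R × C = 14.07 × 0.04231 L/cmH2O = 0.5953 s.
t = −τ·ln(1 − 0.97) = −0.5953·ln(0.03) = 2.087 s.

2.09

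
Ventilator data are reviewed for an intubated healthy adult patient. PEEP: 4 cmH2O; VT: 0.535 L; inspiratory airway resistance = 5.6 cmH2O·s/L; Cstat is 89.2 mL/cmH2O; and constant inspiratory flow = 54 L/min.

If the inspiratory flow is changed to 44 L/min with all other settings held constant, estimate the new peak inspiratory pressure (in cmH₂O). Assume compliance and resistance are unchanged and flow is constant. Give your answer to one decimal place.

14.1

Flow: 54 L/min ÷ 60 = 0.9 L/s.
New flow: 44 L/min ÷ 60 = 0.7333 L/s.
PIP = Vt/C + R·V̇ + PEEP (constant-flow equation of motion).
Only the resistive term changes: ΔPIP = R × ΔV̇ = 5.6 × (0.7333 − 0.9) = 5.6 × -0.1667 = -0.9335 cmH2O.
Original PIP = 535/89.2 + 5.6×0.9 + 4 = 15.038 cmH2O; new PIP = 15.038 + (-0.9335) = 14.105 cmH2O.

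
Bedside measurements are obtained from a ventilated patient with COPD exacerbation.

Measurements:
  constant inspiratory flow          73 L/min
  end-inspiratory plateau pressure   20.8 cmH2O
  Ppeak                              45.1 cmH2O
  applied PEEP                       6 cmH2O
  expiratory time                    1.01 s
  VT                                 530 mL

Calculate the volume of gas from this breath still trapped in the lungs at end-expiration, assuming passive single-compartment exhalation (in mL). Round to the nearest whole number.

129

Flow: 73 L/min ÷ 60 = 1.2167 L/s.
R = (PIP − Pplat)/V̇ = (45.1 − 20.8) / 1.2167 = 24.3/1.2167 = 19.972 cmH2O·s/L.
C = Vt/(Pplat − PEEP) = 530.0 / (20.8 − 6) = 530.0/14.8 = 35.811 mL/cmH2O.
τ = R × C = 19.972 × 0.03581 L/cmH2O = 0.7152 s.
Fraction remaining = e^(−Te/τ) = e^(−1.01/0.7152) = 0.2436.
Trapped volume = 530.0 × 0.2436 = 129.11 mL.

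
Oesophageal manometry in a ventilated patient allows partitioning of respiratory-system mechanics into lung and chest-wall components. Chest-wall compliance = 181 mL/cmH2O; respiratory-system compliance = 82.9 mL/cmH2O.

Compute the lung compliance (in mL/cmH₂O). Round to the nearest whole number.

153

1/CL = 1/Crs − 1/Ccw.
1/CL = 1/82.9 − 1/181 = 0.006538.
CL = 152.95 mL/cmH2O.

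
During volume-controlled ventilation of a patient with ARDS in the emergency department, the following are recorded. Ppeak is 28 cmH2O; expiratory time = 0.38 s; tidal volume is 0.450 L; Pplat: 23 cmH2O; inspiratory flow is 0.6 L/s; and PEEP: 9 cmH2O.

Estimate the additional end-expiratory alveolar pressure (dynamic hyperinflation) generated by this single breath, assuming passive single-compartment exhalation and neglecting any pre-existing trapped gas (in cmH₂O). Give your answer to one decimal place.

3.4

R = (PIP − Pplat)/V̇ = (28 − 23) / 0.6 = 5.0/0.6 = 8.333 cmH2O·s/L.
C = Vt/(Pplat − PEEP) = 450.0 / (23 − 9) = 450.0/14.0 = 32.143 mL/cmH2O.
τ = R × C = 8.333 × 0.03214 L/cmH2O = 0.2678 s.
Fraction remaining = e^(−Te/τ) = e^(−0.38/0.2678) = 0.242; trapped volume = 450.0 × 0.242 = 108.9 mL.
Additional alveolar pressure from trapping ≈ V_trapped / C = 108.9 / 32.143 = 3.388 cmH2O.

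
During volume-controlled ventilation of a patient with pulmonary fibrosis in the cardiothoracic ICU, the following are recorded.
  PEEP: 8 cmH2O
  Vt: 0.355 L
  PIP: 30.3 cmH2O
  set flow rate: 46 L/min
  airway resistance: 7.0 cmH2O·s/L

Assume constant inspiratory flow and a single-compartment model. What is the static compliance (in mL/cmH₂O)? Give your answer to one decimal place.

Flow: 46 L/min ÷ 60 = 0.7667 L/s.
Equation of motion (constant flow): PIP = Vt/C + R·V̇ + PEEP.
Vt/C = PIP − R·V̇ − PEEP = 30.3 − 7.0×0.7667 − 8 = 30.3 − 5.367 − 8 = 16.933 cmH2O.
C = Vt / 16.933 = 355 / 16.933 = 20.965 mL/cmH2O.

21.0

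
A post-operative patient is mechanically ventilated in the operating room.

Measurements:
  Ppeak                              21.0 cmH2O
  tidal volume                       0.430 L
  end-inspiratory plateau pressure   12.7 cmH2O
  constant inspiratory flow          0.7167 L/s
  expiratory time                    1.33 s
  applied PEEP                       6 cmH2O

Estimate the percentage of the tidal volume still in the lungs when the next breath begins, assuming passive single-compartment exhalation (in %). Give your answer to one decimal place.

16.7

R = (PIP − Pplat)/V̇ = (21.0 − 12.7) / 0.7167 = 8.3/0.7167 = 11.581 cmH2O·s/L.
C = Vt/(Pplat − PEEP) = 430.0 / (12.7 − 6) = 430.0/6.7 = 64.179 mL/cmH2O.
τ = R × C = 11.581 × 0.06418 L/cmH2O = 0.7433 s.
Fraction remaining at end-expiration = e^(−Te/τ) = e^(−1.33/0.7433) = 0.1671 → 16.71%.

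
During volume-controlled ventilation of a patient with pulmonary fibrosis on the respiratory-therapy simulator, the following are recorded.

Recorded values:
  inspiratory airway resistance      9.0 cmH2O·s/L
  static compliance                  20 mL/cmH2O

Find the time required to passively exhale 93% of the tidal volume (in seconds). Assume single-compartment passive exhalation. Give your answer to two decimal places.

0.48

τ = R × C = 9.0 × 20 mL/cmH2O = 9.0 × 0.020 L/cmH2O = 0.18 s.
Exhaled fraction f = 1 − e^(−t/τ) → t = −τ·ln(1 − f) = −0.18·ln(0.07) = 0.4787 s.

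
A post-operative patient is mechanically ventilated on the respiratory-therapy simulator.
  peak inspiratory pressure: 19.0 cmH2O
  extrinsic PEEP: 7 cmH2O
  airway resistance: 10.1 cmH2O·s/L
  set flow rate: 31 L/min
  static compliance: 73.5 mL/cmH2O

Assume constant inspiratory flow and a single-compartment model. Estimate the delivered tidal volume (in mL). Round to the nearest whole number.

Flow: 31 L/min ÷ 60 = 0.5167 L/s.
Equation of motion (constant flow): PIP = Vt/C + R·V̇ + PEEP.
Vt/C = PIP − R·V̇ − PEEP = 19.0 − 5.219 − 7 = 6.781 cmH2O.
Vt = C × 6.781 = 73.5 × 6.781 = 498.4 mL.

498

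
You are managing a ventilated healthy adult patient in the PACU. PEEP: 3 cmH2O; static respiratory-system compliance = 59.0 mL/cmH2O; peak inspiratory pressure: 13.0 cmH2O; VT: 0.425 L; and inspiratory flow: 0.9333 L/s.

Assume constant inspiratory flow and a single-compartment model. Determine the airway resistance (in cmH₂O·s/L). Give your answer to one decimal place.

3.0

Equation of motion (constant flow): PIP = Vt/C + R·V̇ + PEEP.
R·V̇ = PIP − Vt/C − PEEP = 13.0 − 425/59.0 − 3 = 13.0 − 7.203 − 3 = 2.797 cmH2O.
R = 2.797 / 0.9333 = 2.997 cmH2O·s/L.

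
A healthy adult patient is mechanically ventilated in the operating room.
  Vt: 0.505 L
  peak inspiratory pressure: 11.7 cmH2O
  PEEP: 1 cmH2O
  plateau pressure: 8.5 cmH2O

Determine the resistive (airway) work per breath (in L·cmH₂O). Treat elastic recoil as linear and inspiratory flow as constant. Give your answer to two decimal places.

1.62

With constant inspiratory flow the resistive pressure is constant at PIP − Pplat = 11.7 − 8.5 = 3.2 cmH2O, so resistive work = 3.2 × 0.505 = 1.616 L·cmH2O.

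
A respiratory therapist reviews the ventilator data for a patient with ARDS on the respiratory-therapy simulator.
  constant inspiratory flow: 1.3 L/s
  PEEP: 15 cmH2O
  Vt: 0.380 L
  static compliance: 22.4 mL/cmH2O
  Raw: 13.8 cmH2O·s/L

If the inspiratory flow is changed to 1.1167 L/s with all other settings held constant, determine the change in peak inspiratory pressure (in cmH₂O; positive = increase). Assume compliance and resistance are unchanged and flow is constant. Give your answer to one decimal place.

-2.5

PIP = Vt/C + R·V̇ + PEEP (constant-flow equation of motion).
Only the resistive term changes: ΔPIP = R × ΔV̇ = 13.8 × (1.1167 − 1.3) = 13.8 × -0.1833 = -2.53 cmH2O.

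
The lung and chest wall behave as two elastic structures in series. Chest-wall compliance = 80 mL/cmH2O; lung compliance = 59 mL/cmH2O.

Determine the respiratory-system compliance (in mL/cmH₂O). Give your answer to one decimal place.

34.0

Lung and chest wall are elastances in series: 1/Crs = 1/CL + 1/Ccw.
1/Crs = 1/59 + 1/80 = 0.02945.
Crs = 33.956 mL/cmH2O.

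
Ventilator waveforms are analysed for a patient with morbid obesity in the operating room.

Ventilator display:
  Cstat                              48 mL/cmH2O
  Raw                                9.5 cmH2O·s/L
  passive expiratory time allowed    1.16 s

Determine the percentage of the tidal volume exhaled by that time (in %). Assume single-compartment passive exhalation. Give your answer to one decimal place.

τ = R × C = 9.5 × 48 mL/cmH2O = 9.5 × 0.048 L/cmH2O = 0.456 s.
Passive exhalation: V(t)/V₀ = e^(−t/τ) = e^(−1.16/0.456) = 0.07856.
Fraction exhaled = 1 − 0.07856 = 0.9214 → 92.14%.

92.1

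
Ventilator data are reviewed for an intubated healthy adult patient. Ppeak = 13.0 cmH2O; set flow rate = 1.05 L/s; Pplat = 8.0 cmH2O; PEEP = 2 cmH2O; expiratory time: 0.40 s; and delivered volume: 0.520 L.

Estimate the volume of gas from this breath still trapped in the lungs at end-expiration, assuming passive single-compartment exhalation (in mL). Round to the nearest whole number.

R = (PIP − Pplat)/V̇ = (13.0 − 8.0) / 1.05 = 5.0/1.05 = 4.762 cmH2O·s/L.
C = Vt/(Pplat − PEEP) = 520.0 / (8.0 − 2) = 520.0/6.0 = 86.667 mL/cmH2O.
τ = R × C = 4.762 × 0.08667 L/cmH2O = 0.4127 s.
Fraction remaining = e^(−Te/τ) = e^(−0.40/0.4127) = 0.3794.
Trapped volume = 520.0 × 0.3794 = 197.29 mL.

197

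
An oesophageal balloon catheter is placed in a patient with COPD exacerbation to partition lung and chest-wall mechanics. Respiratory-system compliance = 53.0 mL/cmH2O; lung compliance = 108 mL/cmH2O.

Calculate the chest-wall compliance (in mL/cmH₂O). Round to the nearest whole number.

1/Ccw = 1/Crs − 1/CL.
1/Ccw = 1/53.0 − 1/108 = 0.009609.
Ccw = 104.07 mL/cmH2O.

104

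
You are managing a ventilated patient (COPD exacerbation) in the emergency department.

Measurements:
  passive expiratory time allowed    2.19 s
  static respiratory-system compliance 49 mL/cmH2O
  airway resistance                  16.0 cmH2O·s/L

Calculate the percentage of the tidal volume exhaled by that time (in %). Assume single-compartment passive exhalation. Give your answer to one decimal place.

93.9

τ = R × C = 16.0 × 49 mL/cmH2O = 16.0 × 0.049 L/cmH2O = 0.784 s.
Passive exhalation: V(t)/V₀ = e^(−t/τ) = e^(−2.19/0.784) = 0.06121.
Fraction exhaled = 1 − 0.06121 = 0.9388 → 93.88%.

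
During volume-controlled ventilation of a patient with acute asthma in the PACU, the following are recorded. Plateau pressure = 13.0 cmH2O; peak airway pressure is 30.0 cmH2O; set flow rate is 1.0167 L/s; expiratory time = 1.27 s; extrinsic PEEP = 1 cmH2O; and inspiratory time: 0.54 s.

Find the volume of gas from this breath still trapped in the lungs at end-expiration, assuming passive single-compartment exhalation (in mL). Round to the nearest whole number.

Vt = flow × Ti = 1.0167 L/s × 0.54 s × 1000 mL/L = 549.02 mL.
R = (PIP − Pplat)/V̇ = (30.0 − 13.0) / 1.0167 = 17.0/1.0167 = 16.721 cmH2O·s/L.
C = Vt/(Pplat − PEEP) = 549.02 / (13.0 − 1) = 549.02/12.0 = 45.752 mL/cmH2O.
τ = R × C = 16.721 × 0.04575 L/cmH2O = 0.765 s.
Fraction remaining = e^(−Te/τ) = e^(−1.27/0.765) = 0.1901.
Trapped volume = 549.02 × 0.1901 = 104.37 mL.

104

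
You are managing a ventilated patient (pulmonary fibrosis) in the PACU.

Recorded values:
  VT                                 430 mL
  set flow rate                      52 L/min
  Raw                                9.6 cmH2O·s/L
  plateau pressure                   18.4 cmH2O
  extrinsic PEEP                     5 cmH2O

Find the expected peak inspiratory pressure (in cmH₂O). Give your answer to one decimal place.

Flow: 52 L/min ÷ 60 = 0.8667 L/s.
PIP = Pplat + Raw × flow = 18.4 + 9.6 × 0.8667 = 18.4 + 8.32 = 26.72 cmH2O.

26.7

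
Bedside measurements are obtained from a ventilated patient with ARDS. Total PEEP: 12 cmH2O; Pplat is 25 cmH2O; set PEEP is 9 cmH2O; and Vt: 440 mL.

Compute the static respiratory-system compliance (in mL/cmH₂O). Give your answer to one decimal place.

End-expiratory occlusion gives total PEEP = 12 cmH2O (intrinsic PEEP = 12 − 9 = 3). Use total PEEP for the elastic gradient.
Cstat = Vt / (Pplat − PEEPtotal) = 440 / (25 − 12) = 440 / 13.0 = 33.846 mL/cmH2O.

33.8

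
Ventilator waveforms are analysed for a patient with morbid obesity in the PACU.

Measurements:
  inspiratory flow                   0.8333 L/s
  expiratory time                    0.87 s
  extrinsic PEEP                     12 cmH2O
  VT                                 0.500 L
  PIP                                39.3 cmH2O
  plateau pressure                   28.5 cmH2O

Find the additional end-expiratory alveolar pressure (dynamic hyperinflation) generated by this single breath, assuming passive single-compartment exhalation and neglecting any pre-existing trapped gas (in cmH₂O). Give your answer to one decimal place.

1.8

R = (PIP − Pplat)/V̇ = (39.3 − 28.5) / 0.8333 = 10.8/0.8333 = 12.961 cmH2O·s/L.
C = Vt/(Pplat − PEEP) = 500.0 / (28.5 − 12) = 500.0/16.5 = 30.303 mL/cmH2O.
τ = R × C = 12.961 × 0.0303 L/cmH2O = 0.3927 s.
Fraction remaining = e^(−Te/τ) = e^(−0.87/0.3927) = 0.1091; trapped volume = 500.0 × 0.1091 = 54.55 mL.
Additional alveolar pressure from trapping ≈ V_trapped / C = 54.55 / 30.303 = 1.8 cmH2O.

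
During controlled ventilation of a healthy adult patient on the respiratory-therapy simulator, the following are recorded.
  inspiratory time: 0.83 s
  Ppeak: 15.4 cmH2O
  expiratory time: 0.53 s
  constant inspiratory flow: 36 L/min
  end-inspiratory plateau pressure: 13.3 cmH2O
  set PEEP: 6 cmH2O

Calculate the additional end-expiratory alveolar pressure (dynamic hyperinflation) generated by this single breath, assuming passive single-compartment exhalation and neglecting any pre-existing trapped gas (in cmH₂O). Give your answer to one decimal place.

0.8

Flow: 36 L/min ÷ 60 = 0.6 L/s.
Vt = flow × Ti = 0.6 L/s × 0.83 s × 1000 mL/L = 498.0 mL.
R = (PIP − Pplat)/V̇ = (15.4 − 13.3) / 0.6 = 2.1/0.6 = 3.5 cmH2O·s/L.
C = Vt/(Pplat − PEEP) = 498.0 / (13.3 − 6) = 498.0/7.3 = 68.219 mL/cmH2O.
τ = R × C = 3.5 × 0.06822 L/cmH2O = 0.2388 s.
Fraction remaining = e^(−Te/τ) = e^(−0.53/0.2388) = 0.1087; trapped volume = 498.0 × 0.1087 = 54.133 mL.
Additional alveolar pressure from trapping ≈ V_trapped / C = 54.133 / 68.219 = 0.7935 cmH2O.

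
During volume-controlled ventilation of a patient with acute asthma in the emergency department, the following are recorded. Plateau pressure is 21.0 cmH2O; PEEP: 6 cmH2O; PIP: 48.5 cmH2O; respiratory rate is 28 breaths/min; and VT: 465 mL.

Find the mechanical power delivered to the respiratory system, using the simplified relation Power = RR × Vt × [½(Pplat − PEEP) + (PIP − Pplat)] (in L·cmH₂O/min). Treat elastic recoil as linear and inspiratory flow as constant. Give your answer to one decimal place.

Per-breath work = Vt × [½(Pplat−PEEP) + (PIP−Pplat)] = 0.465 × [0.5×15.0 + 27.5] = 0.465 × 35.0 = 16.275 L·cmH2O.
Power = 28 × 16.275 = 455.7 L·cmH2O/min.

455.7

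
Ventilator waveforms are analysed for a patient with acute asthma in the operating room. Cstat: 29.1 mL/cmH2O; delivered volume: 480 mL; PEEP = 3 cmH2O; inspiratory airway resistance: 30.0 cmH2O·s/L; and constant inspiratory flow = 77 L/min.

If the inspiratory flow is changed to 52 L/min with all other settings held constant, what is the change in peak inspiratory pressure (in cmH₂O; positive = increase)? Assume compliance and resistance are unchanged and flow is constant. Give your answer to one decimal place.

Flow: 77 L/min ÷ 60 = 1.2833 L/s.
New flow: 52 L/min ÷ 60 = 0.8667 L/s.
PIP = Vt/C + R·V̇ + PEEP (constant-flow equation of motion).
Only the resistive term changes: ΔPIP = R × ΔV̇ = 30.0 × (0.8667 − 1.2833) = 30.0 × -0.4166 = -12.498 cmH2O.

-12.5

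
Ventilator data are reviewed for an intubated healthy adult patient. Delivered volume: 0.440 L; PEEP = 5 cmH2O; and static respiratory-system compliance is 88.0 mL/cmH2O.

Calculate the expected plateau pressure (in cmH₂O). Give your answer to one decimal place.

Pplat = PEEP + Vt / Cstat = 5 + 440 / 88.0 = 5 + 5.0 = 10.0 cmH2O.

10.0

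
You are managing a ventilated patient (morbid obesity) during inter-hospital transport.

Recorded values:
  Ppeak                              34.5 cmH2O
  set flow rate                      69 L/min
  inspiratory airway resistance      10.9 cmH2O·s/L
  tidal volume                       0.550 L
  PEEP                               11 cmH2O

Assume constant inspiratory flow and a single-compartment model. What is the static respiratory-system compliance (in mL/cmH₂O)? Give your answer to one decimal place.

Flow: 69 L/min ÷ 60 = 1.15 L/s.
Equation of motion (constant flow): PIP = Vt/C + R·V̇ + PEEP.
Vt/C = PIP − R·V̇ − PEEP = 34.5 − 10.9×1.15 − 11 = 34.5 − 12.535 − 11 = 10.965 cmH2O.
C = Vt / 10.965 = 550 / 10.965 = 50.16 mL/cmH2O.

50.2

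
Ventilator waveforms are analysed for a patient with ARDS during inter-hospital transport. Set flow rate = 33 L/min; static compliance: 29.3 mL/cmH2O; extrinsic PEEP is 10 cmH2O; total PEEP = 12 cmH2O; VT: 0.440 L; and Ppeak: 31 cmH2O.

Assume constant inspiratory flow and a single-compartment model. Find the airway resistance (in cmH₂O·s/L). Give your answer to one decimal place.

Flow: 33 L/min ÷ 60 = 0.55 L/s.
Total PEEP = 12 cmH2O (set 10 + intrinsic 2); this is the baseline alveolar pressure.
Equation of motion (constant flow): PIP = Vt/C + R·V̇ + PEEP.
R·V̇ = PIP − Vt/C − PEEP = 31 − 440/29.3 − 12 = 31 − 15.017 − 12 = 3.983 cmH2O.
R = 3.983 / 0.55 = 7.242 cmH2O·s/L.

7.2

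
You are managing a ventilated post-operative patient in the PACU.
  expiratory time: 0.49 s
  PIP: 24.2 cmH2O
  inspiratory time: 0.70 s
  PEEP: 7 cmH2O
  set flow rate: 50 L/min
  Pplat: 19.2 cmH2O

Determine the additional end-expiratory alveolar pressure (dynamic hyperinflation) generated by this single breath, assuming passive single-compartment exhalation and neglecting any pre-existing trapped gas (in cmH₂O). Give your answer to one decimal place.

2.2

Flow: 50 L/min ÷ 60 = 0.8333 L/s.
Vt = flow × Ti = 0.8333 L/s × 0.70 s × 1000 mL/L = 583.31 mL.
R = (PIP − Pplat)/V̇ = (24.2 − 19.2) / 0.8333 = 5.0/0.8333 = 6.0 cmH2O·s/L.
C = Vt/(Pplat − PEEP) = 583.31 / (19.2 − 7) = 583.31/12.2 = 47.812 mL/cmH2O.
τ = R × C = 6.0 × 0.04781 L/cmH2O = 0.2869 s.
Fraction remaining = e^(−Te/τ) = e^(−0.49/0.2869) = 0.1812; trapped volume = 583.31 × 0.1812 = 105.7 mL.
Additional alveolar pressure from trapping ≈ V_trapped / C = 105.7 / 47.812 = 2.211 cmH2O.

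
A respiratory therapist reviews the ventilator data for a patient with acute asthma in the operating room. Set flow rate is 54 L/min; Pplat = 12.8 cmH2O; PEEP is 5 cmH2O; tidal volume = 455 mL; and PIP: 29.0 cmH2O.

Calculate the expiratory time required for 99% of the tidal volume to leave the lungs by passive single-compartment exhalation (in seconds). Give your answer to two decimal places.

Flow: 54 L/min ÷ 60 = 0.9 L/s.
R = (PIP − Pplat)/V̇ = (29.0 − 12.8) / 0.9 = 16.2/0.9 = 18.0 cmH2O·s/L.
C = Vt/(Pplat − PEEP) = 455.0 / (12.8 − 5) = 455.0/7.8 = 58.333 mL/cmH2O.
τ = R × C = 18.0 × 0.05833 L/cmH2O = 1.05 s.
t = −τ·ln(1 − 0.99) = −1.05·ln(0.01) = 4.835 s.

4.84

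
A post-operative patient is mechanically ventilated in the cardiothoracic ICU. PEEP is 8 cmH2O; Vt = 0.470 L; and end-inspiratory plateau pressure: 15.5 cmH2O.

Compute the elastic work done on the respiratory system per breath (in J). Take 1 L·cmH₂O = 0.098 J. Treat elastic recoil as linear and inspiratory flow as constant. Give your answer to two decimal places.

0.17

Elastic work ≈ ½ × (Pplat − PEEP) × Vt = 0.5 × (15.5 − 8) × 0.470 L = 0.5 × 7.5 × 0.470 = 1.763 L·cmH2O.
× 0.098 J/(L·cmH2O) → 0.1728 J.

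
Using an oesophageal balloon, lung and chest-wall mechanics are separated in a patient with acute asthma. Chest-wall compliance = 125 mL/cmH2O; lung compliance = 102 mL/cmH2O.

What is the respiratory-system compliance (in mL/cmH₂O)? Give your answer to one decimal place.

Lung and chest wall are elastances in series: 1/Crs = 1/CL + 1/Ccw.
1/Crs = 1/102 + 1/125 = 0.0178.
Crs = 56.18 mL/cmH2O.

56.2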